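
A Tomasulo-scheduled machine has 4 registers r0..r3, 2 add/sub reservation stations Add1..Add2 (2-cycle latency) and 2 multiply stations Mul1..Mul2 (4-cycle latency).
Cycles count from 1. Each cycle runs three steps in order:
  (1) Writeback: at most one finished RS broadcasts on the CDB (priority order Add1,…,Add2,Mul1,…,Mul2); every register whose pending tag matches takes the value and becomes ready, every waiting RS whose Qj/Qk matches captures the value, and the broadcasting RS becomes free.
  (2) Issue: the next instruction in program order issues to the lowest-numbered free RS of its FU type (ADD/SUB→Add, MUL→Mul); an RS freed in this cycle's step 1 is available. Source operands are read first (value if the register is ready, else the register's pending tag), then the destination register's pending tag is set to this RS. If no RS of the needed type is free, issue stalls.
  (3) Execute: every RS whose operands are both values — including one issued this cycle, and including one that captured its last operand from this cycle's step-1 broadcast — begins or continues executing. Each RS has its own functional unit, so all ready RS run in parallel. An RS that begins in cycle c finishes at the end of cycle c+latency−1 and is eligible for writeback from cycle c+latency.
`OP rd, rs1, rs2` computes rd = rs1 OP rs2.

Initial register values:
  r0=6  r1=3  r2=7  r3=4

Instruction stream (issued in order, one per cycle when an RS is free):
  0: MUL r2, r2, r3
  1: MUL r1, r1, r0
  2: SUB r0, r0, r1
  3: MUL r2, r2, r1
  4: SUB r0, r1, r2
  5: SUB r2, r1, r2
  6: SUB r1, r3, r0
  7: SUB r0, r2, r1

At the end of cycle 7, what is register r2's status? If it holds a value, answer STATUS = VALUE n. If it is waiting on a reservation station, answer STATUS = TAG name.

STATUS = TAG Mul1

c1: issue MUL r2<-Mul1 | r0:6,r1:3,r2:Mul1,r3:4
c2: issue MUL r1<-Mul2 | r0:6,r1:Mul2,r2:Mul1,r3:4
c3: issue SUB r0<-Add1 | r0:Add1,r1:Mul2,r2:Mul1,r3:4
c4: stall | r0:Add1,r1:Mul2,r2:Mul1,r3:4
c5: CDB Mul1=28; issue MUL r2<-Mul1 | r0:Add1,r1:Mul2,r2:Mul1,r3:4
c6: CDB Mul2=18; issue SUB r0<-Add2 | r0:Add2,r1:18,r2:Mul1,r3:4
c7: stall | r0:Add2,r1:18,r2:Mul1,r3:4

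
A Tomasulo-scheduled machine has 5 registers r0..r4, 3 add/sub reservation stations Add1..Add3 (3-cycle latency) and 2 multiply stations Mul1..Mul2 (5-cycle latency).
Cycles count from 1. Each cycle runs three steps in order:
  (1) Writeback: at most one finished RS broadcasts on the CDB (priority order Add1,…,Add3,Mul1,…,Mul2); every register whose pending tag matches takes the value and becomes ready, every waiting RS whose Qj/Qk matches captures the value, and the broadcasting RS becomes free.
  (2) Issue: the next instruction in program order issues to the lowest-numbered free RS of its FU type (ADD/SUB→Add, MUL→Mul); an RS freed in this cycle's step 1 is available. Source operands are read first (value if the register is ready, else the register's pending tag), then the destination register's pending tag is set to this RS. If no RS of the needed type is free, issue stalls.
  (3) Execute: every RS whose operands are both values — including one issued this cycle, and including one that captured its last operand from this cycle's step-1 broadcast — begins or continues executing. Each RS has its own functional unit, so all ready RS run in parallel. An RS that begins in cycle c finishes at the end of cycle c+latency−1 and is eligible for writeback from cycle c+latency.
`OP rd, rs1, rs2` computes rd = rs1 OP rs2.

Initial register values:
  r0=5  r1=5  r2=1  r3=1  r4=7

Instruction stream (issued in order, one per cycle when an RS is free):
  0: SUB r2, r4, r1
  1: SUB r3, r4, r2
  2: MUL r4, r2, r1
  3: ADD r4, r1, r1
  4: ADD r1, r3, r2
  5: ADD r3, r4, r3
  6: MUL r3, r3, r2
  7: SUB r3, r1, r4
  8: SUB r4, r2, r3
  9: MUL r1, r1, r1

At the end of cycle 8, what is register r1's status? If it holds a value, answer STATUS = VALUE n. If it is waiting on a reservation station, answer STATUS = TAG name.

STATUS = TAG Add3

cycle 1: issue SUB r2<-Add1 // r0:5,r1:5,r2:Add1,r3:1,r4:7
cycle 2: issue SUB r3<-Add2 // r0:5,r1:5,r2:Add1,r3:Add2,r4:7
cycle 3: issue MUL r4<-Mul1 // r0:5,r1:5,r2:Add1,r3:Add2,r4:Mul1
cycle 4: CDB Add1=2; issue ADD r4<-Add1 // r0:5,r1:5,r2:2,r3:Add2,r4:Add1
cycle 5: issue ADD r1<-Add3 // r0:5,r1:Add3,r2:2,r3:Add2,r4:Add1
cycle 6: stall // r0:5,r1:Add3,r2:2,r3:Add2,r4:Add1
cycle 7: CDB Add1=10; issue ADD r3<-Add1 // r0:5,r1:Add3,r2:2,r3:Add1,r4:10
cycle 8: CDB Add2=5; issue MUL r3<-Mul2 // r0:5,r1:Add3,r2:2,r3:Mul2,r4:10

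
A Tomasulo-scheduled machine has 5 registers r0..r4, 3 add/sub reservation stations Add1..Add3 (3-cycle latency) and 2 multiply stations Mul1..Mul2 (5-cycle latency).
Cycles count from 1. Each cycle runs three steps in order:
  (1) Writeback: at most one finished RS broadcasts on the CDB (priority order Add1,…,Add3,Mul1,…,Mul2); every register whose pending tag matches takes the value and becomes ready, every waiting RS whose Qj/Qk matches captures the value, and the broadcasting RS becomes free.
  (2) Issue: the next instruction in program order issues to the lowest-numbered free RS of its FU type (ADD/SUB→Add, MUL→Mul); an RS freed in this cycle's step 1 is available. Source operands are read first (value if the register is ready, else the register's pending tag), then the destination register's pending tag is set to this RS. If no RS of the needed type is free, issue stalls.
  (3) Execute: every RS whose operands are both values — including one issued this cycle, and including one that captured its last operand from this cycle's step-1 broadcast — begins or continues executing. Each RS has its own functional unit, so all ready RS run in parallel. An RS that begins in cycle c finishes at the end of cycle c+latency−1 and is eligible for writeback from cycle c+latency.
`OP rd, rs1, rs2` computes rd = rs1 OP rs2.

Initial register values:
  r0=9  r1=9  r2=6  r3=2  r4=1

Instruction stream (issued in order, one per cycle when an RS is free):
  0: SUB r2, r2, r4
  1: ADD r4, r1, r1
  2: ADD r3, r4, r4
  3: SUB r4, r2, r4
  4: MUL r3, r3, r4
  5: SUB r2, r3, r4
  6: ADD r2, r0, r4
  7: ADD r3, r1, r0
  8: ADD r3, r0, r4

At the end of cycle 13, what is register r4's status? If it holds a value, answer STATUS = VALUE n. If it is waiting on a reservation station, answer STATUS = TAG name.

c1: issue SUB r2<-Add1 | r0:9,r1:9,r2:Add1,r3:2,r4:1
c2: issue ADD r4<-Add2 | r0:9,r1:9,r2:Add1,r3:2,r4:Add2
c3: issue ADD r3<-Add3 | r0:9,r1:9,r2:Add1,r3:Add3,r4:Add2
c4: CDB Add1=5; issue SUB r4<-Add1 | r0:9,r1:9,r2:5,r3:Add3,r4:Add1
c5: CDB Add2=18; issue MUL r3<-Mul1 | r0:9,r1:9,r2:5,r3:Mul1,r4:Add1
c6: issue SUB r2<-Add2 | r0:9,r1:9,r2:Add2,r3:Mul1,r4:Add1
c7: stall | r0:9,r1:9,r2:Add2,r3:Mul1,r4:Add1
c8: CDB Add1=-13; issue ADD r2<-Add1 | r0:9,r1:9,r2:Add1,r3:Mul1,r4:-13
c9: CDB Add3=36; issue ADD r3<-Add3 | r0:9,r1:9,r2:Add1,r3:Add3,r4:-13
c10: stall | r0:9,r1:9,r2:Add1,r3:Add3,r4:-13
c11: CDB Add1=-4; issue ADD r3<-Add1 | r0:9,r1:9,r2:-4,r3:Add1,r4:-13
c12: CDB Add3=18 | r0:9,r1:9,r2:-4,r3:Add1,r4:-13
c13: - | r0:9,r1:9,r2:-4,r3:Add1,r4:-13

STATUS = VALUE -13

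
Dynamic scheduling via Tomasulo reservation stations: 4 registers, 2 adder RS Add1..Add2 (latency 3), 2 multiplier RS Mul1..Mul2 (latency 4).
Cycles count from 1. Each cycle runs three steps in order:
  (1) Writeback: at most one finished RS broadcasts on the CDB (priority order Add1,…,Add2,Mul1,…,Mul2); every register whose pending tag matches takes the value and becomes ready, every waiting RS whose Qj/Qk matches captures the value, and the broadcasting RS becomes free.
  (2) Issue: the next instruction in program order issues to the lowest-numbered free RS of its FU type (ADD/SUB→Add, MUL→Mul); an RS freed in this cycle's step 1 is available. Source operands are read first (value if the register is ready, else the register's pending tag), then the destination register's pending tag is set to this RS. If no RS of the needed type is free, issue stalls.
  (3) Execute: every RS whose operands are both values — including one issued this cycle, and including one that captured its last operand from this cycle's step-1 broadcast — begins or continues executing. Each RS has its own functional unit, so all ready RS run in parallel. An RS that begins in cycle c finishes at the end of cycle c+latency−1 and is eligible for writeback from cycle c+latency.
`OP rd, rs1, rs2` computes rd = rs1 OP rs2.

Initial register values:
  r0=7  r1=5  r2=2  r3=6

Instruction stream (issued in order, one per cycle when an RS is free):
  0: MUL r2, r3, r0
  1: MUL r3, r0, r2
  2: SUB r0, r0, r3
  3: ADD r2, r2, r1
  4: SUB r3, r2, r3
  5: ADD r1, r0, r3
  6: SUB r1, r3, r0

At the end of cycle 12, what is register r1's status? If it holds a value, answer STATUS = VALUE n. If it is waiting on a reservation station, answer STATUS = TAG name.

STATUS = TAG Add1

  c1: issue MUL r2<-Mul1  regs: r0:7,r1:5,r2:Mul1,r3:6
  c2: issue MUL r3<-Mul2  regs: r0:7,r1:5,r2:Mul1,r3:Mul2
  c3: issue SUB r0<-Add1  regs: r0:Add1,r1:5,r2:Mul1,r3:Mul2
  c4: issue ADD r2<-Add2  regs: r0:Add1,r1:5,r2:Add2,r3:Mul2
  c5: CDB Mul1=42; stall  regs: r0:Add1,r1:5,r2:Add2,r3:Mul2
  c6: stall  regs: r0:Add1,r1:5,r2:Add2,r3:Mul2
  c7: stall  regs: r0:Add1,r1:5,r2:Add2,r3:Mul2
  c8: CDB Add2=47; issue SUB r3<-Add2  regs: r0:Add1,r1:5,r2:47,r3:Add2
  c9: CDB Mul2=294; stall  regs: r0:Add1,r1:5,r2:47,r3:Add2
  c10: stall  regs: r0:Add1,r1:5,r2:47,r3:Add2
  c11: stall  regs: r0:Add1,r1:5,r2:47,r3:Add2
  c12: CDB Add1=-287; issue ADD r1<-Add1  regs: r0:-287,r1:Add1,r2:47,r3:Add2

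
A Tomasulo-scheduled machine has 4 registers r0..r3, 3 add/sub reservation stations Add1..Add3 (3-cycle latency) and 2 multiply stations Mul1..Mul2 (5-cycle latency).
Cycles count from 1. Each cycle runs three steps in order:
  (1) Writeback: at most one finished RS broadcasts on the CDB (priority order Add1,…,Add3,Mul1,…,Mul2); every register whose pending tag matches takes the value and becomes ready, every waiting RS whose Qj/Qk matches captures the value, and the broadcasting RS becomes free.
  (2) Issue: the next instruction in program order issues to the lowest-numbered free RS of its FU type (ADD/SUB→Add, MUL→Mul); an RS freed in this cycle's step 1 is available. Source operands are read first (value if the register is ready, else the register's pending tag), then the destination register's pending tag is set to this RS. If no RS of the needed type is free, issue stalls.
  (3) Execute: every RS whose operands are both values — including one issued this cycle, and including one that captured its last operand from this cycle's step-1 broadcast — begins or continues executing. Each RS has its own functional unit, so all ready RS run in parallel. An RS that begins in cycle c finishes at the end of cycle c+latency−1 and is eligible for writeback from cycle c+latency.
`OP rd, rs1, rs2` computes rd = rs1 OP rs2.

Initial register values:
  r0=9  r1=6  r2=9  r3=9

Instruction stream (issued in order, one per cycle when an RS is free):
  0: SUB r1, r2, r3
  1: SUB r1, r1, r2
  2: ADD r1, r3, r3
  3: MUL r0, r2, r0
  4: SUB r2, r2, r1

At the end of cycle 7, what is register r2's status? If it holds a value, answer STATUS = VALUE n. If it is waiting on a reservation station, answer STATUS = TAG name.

  c1: issue SUB r1<-Add1  regs: r0:9,r1:Add1,r2:9,r3:9
  c2: issue SUB r1<-Add2  regs: r0:9,r1:Add2,r2:9,r3:9
  c3: issue ADD r1<-Add3  regs: r0:9,r1:Add3,r2:9,r3:9
  c4: CDB Add1=0; issue MUL r0<-Mul1  regs: r0:Mul1,r1:Add3,r2:9,r3:9
  c5: issue SUB r2<-Add1  regs: r0:Mul1,r1:Add3,r2:Add1,r3:9
  c6: CDB Add3=18  regs: r0:Mul1,r1:18,r2:Add1,r3:9
  c7: CDB Add2=-9  regs: r0:Mul1,r1:18,r2:Add1,r3:9

STATUS = TAG Add1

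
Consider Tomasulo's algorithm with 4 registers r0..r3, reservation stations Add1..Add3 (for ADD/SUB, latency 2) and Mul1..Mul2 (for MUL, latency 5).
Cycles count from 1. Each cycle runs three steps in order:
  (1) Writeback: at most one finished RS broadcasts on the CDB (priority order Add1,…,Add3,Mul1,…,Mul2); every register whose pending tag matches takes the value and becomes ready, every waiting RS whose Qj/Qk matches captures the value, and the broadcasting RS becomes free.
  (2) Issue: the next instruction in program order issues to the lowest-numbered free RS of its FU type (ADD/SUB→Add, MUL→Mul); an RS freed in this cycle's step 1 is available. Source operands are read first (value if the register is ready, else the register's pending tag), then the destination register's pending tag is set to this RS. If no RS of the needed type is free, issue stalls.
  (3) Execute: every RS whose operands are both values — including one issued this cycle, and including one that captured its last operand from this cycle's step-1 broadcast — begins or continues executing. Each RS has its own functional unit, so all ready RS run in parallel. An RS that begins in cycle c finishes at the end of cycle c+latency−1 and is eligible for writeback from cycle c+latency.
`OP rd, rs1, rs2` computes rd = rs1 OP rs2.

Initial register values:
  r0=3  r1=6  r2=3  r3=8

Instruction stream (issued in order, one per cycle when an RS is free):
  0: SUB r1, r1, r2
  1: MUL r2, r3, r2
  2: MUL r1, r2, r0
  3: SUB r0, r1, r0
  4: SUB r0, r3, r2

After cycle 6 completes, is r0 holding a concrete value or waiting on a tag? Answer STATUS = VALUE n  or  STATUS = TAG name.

STATUS = TAG Add2

c1: issue SUB r1<-Add1 | r0:3,r1:Add1,r2:3,r3:8
c2: issue MUL r2<-Mul1 | r0:3,r1:Add1,r2:Mul1,r3:8
c3: CDB Add1=3; issue MUL r1<-Mul2 | r0:3,r1:Mul2,r2:Mul1,r3:8
c4: issue SUB r0<-Add1 | r0:Add1,r1:Mul2,r2:Mul1,r3:8
c5: issue SUB r0<-Add2 | r0:Add2,r1:Mul2,r2:Mul1,r3:8
c6: - | r0:Add2,r1:Mul2,r2:Mul1,r3:8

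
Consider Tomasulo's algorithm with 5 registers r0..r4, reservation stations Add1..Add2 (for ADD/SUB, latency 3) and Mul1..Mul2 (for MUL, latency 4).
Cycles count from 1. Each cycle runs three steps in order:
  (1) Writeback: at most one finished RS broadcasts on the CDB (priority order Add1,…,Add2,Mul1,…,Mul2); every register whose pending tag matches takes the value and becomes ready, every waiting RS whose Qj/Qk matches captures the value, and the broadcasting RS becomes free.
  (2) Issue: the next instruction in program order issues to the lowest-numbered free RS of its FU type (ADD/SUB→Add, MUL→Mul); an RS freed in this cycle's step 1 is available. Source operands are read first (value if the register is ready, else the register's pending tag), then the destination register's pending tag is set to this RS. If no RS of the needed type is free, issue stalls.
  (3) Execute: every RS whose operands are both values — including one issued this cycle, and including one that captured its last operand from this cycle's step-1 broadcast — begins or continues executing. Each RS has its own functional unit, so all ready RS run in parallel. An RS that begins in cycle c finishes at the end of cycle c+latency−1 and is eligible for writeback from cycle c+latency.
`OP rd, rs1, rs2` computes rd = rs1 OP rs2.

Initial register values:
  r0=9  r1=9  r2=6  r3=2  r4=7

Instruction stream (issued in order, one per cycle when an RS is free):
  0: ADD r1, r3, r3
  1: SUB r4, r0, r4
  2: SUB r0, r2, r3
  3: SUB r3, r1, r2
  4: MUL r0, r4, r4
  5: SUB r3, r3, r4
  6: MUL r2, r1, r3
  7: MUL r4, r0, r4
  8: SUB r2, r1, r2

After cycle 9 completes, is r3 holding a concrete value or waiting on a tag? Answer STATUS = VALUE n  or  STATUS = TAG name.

cycle 1: issue ADD r1<-Add1 // r0:9,r1:Add1,r2:6,r3:2,r4:7
cycle 2: issue SUB r4<-Add2 // r0:9,r1:Add1,r2:6,r3:2,r4:Add2
cycle 3: stall // r0:9,r1:Add1,r2:6,r3:2,r4:Add2
cycle 4: CDB Add1=4; issue SUB r0<-Add1 // r0:Add1,r1:4,r2:6,r3:2,r4:Add2
cycle 5: CDB Add2=2; issue SUB r3<-Add2 // r0:Add1,r1:4,r2:6,r3:Add2,r4:2
cycle 6: issue MUL r0<-Mul1 // r0:Mul1,r1:4,r2:6,r3:Add2,r4:2
cycle 7: CDB Add1=4; issue SUB r3<-Add1 // r0:Mul1,r1:4,r2:6,r3:Add1,r4:2
cycle 8: CDB Add2=-2; issue MUL r2<-Mul2 // r0:Mul1,r1:4,r2:Mul2,r3:Add1,r4:2
cycle 9: stall // r0:Mul1,r1:4,r2:Mul2,r3:Add1,r4:2

STATUS = TAG Add1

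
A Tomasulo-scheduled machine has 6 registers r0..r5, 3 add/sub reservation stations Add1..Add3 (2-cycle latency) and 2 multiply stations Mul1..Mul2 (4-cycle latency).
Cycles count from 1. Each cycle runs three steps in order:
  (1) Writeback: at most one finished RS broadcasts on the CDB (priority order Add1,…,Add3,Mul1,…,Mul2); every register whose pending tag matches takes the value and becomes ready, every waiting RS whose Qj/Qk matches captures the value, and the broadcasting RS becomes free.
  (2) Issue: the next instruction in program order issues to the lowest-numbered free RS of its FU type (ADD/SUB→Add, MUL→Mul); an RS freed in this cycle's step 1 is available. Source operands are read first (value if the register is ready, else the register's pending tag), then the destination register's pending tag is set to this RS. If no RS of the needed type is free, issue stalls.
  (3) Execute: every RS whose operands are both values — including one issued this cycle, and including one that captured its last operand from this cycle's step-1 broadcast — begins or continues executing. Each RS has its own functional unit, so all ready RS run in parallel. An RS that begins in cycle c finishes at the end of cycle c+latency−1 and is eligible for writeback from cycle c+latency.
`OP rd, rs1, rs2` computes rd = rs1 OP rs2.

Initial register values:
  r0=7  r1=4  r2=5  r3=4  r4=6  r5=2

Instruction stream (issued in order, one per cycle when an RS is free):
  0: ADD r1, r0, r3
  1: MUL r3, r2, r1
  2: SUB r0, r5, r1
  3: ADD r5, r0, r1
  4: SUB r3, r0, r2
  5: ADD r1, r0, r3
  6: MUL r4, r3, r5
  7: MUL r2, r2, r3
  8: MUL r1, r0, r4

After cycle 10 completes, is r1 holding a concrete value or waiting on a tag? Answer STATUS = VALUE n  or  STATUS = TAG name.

STATUS = VALUE -23

  c1: issue ADD r1<-Add1  regs: r0:7,r1:Add1,r2:5,r3:4,r4:6,r5:2
  c2: issue MUL r3<-Mul1  regs: r0:7,r1:Add1,r2:5,r3:Mul1,r4:6,r5:2
  c3: CDB Add1=11; issue SUB r0<-Add1  regs: r0:Add1,r1:11,r2:5,r3:Mul1,r4:6,r5:2
  c4: issue ADD r5<-Add2  regs: r0:Add1,r1:11,r2:5,r3:Mul1,r4:6,r5:Add2
  c5: CDB Add1=-9; issue SUB r3<-Add1  regs: r0:-9,r1:11,r2:5,r3:Add1,r4:6,r5:Add2
  c6: issue ADD r1<-Add3  regs: r0:-9,r1:Add3,r2:5,r3:Add1,r4:6,r5:Add2
  c7: CDB Add1=-14; issue MUL r4<-Mul2  regs: r0:-9,r1:Add3,r2:5,r3:-14,r4:Mul2,r5:Add2
  c8: CDB Add2=2; stall  regs: r0:-9,r1:Add3,r2:5,r3:-14,r4:Mul2,r5:2
  c9: CDB Add3=-23; stall  regs: r0:-9,r1:-23,r2:5,r3:-14,r4:Mul2,r5:2
  c10: CDB Mul1=55; issue MUL r2<-Mul1  regs: r0:-9,r1:-23,r2:Mul1,r3:-14,r4:Mul2,r5:2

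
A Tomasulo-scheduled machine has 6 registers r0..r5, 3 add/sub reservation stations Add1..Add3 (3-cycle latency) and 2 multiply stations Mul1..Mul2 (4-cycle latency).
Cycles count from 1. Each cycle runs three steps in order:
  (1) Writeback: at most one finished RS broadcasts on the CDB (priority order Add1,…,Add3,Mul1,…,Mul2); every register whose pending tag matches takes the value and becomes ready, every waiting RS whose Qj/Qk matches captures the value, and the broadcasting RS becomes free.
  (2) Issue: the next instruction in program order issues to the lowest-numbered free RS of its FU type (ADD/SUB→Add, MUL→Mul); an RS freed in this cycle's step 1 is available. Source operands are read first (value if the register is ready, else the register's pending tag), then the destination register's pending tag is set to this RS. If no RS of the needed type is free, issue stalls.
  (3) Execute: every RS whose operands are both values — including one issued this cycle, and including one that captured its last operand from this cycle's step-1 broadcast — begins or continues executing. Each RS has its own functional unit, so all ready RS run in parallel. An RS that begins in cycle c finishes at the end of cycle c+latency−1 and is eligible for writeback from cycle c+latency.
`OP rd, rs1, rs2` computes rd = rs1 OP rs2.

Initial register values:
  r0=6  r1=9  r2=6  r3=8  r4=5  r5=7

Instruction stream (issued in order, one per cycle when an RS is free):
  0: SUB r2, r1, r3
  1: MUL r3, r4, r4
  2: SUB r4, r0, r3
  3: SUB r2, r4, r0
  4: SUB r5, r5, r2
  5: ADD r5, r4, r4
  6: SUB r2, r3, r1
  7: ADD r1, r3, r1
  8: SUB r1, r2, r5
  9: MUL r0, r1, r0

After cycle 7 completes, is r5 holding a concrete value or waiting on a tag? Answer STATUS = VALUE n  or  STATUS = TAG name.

cycle 1: issue SUB r2<-Add1 // r0:6,r1:9,r2:Add1,r3:8,r4:5,r5:7
cycle 2: issue MUL r3<-Mul1 // r0:6,r1:9,r2:Add1,r3:Mul1,r4:5,r5:7
cycle 3: issue SUB r4<-Add2 // r0:6,r1:9,r2:Add1,r3:Mul1,r4:Add2,r5:7
cycle 4: CDB Add1=1; issue SUB r2<-Add1 // r0:6,r1:9,r2:Add1,r3:Mul1,r4:Add2,r5:7
cycle 5: issue SUB r5<-Add3 // r0:6,r1:9,r2:Add1,r3:Mul1,r4:Add2,r5:Add3
cycle 6: CDB Mul1=25; stall // r0:6,r1:9,r2:Add1,r3:25,r4:Add2,r5:Add3
cycle 7: stall // r0:6,r1:9,r2:Add1,r3:25,r4:Add2,r5:Add3

STATUS = TAG Add3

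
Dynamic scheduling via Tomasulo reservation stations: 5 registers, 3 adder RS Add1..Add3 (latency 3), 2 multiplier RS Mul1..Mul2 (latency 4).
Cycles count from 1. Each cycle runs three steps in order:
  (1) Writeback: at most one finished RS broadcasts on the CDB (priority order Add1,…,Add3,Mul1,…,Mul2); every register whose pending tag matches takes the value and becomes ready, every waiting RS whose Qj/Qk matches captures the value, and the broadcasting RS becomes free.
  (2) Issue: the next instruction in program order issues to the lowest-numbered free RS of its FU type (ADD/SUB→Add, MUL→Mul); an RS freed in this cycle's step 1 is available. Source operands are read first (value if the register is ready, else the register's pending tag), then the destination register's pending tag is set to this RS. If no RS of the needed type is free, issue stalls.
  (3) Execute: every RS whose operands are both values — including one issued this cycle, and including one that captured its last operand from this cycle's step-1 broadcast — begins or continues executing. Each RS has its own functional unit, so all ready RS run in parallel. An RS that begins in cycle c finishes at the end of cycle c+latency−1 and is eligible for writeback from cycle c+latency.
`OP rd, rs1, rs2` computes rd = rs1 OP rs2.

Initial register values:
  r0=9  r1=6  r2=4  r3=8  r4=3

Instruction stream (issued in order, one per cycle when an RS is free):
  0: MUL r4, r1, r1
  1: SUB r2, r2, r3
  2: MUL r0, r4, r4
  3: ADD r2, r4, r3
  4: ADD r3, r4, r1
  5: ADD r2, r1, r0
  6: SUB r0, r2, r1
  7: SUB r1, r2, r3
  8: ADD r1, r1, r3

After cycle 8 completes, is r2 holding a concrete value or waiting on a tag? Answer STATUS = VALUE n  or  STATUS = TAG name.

STATUS = TAG Add3

  c1: issue MUL r4<-Mul1  regs: r0:9,r1:6,r2:4,r3:8,r4:Mul1
  c2: issue SUB r2<-Add1  regs: r0:9,r1:6,r2:Add1,r3:8,r4:Mul1
  c3: issue MUL r0<-Mul2  regs: r0:Mul2,r1:6,r2:Add1,r3:8,r4:Mul1
  c4: issue ADD r2<-Add2  regs: r0:Mul2,r1:6,r2:Add2,r3:8,r4:Mul1
  c5: CDB Add1=-4; issue ADD r3<-Add1  regs: r0:Mul2,r1:6,r2:Add2,r3:Add1,r4:Mul1
  c6: CDB Mul1=36; issue ADD r2<-Add3  regs: r0:Mul2,r1:6,r2:Add3,r3:Add1,r4:36
  c7: stall  regs: r0:Mul2,r1:6,r2:Add3,r3:Add1,r4:36
  c8: stall  regs: r0:Mul2,r1:6,r2:Add3,r3:Add1,r4:36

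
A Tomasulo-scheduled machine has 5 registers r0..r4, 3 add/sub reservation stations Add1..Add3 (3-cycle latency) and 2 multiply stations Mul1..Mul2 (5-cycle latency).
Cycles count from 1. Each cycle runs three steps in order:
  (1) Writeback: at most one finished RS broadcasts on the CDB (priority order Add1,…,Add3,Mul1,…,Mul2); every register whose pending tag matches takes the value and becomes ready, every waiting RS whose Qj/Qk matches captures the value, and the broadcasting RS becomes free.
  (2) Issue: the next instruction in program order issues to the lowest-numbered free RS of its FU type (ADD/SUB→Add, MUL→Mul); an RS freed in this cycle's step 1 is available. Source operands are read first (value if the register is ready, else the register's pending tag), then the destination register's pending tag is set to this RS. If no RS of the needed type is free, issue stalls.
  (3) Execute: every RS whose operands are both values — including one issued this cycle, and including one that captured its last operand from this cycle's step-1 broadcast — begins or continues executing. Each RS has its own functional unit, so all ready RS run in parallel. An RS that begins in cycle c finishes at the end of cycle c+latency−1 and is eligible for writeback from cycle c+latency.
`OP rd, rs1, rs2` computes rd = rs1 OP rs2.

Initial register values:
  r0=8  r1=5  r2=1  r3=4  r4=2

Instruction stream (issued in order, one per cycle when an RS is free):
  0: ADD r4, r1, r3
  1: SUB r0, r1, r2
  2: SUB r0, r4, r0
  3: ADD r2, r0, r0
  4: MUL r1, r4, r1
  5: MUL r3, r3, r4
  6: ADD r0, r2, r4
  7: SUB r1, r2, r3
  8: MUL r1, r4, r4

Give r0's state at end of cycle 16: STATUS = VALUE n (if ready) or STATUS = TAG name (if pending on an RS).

cycle 1: issue ADD r4<-Add1 // r0:8,r1:5,r2:1,r3:4,r4:Add1
cycle 2: issue SUB r0<-Add2 // r0:Add2,r1:5,r2:1,r3:4,r4:Add1
cycle 3: issue SUB r0<-Add3 // r0:Add3,r1:5,r2:1,r3:4,r4:Add1
cycle 4: CDB Add1=9; issue ADD r2<-Add1 // r0:Add3,r1:5,r2:Add1,r3:4,r4:9
cycle 5: CDB Add2=4; issue MUL r1<-Mul1 // r0:Add3,r1:Mul1,r2:Add1,r3:4,r4:9
cycle 6: issue MUL r3<-Mul2 // r0:Add3,r1:Mul1,r2:Add1,r3:Mul2,r4:9
cycle 7: issue ADD r0<-Add2 // r0:Add2,r1:Mul1,r2:Add1,r3:Mul2,r4:9
cycle 8: CDB Add3=5; issue SUB r1<-Add3 // r0:Add2,r1:Add3,r2:Add1,r3:Mul2,r4:9
cycle 9: stall // r0:Add2,r1:Add3,r2:Add1,r3:Mul2,r4:9
cycle 10: CDB Mul1=45; issue MUL r1<-Mul1 // r0:Add2,r1:Mul1,r2:Add1,r3:Mul2,r4:9
cycle 11: CDB Add1=10 // r0:Add2,r1:Mul1,r2:10,r3:Mul2,r4:9
cycle 12: CDB Mul2=36 // r0:Add2,r1:Mul1,r2:10,r3:36,r4:9
cycle 13: - // r0:Add2,r1:Mul1,r2:10,r3:36,r4:9
cycle 14: CDB Add2=19 // r0:19,r1:Mul1,r2:10,r3:36,r4:9
cycle 15: CDB Add3=-26 // r0:19,r1:Mul1,r2:10,r3:36,r4:9
cycle 16: CDB Mul1=81 // r0:19,r1:81,r2:10,r3:36,r4:9

STATUS = VALUE 19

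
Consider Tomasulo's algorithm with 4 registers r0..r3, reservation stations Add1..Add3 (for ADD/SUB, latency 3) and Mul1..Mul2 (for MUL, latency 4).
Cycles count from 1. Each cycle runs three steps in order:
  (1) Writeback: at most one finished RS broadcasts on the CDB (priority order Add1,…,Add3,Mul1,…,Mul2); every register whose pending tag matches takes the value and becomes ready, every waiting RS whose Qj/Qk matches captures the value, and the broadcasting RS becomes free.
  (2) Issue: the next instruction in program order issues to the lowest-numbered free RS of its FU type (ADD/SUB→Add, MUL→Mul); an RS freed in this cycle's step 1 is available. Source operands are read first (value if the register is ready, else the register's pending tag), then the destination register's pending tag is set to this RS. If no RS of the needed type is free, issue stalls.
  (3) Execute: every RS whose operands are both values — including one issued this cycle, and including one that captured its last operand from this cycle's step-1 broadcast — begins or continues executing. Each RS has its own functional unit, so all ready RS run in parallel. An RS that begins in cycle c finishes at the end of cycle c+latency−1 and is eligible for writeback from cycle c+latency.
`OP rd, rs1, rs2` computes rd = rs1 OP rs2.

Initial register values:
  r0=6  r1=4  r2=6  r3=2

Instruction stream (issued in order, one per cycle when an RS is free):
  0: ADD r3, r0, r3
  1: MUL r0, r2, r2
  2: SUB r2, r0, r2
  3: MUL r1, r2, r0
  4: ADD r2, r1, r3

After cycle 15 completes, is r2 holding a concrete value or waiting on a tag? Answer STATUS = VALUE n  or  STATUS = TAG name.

  c1: issue ADD r3<-Add1  regs: r0:6,r1:4,r2:6,r3:Add1
  c2: issue MUL r0<-Mul1  regs: r0:Mul1,r1:4,r2:6,r3:Add1
  c3: issue SUB r2<-Add2  regs: r0:Mul1,r1:4,r2:Add2,r3:Add1
  c4: CDB Add1=8; issue MUL r1<-Mul2  regs: r0:Mul1,r1:Mul2,r2:Add2,r3:8
  c5: issue ADD r2<-Add1  regs: r0:Mul1,r1:Mul2,r2:Add1,r3:8
  c6: CDB Mul1=36  regs: r0:36,r1:Mul2,r2:Add1,r3:8
  c7: -  regs: r0:36,r1:Mul2,r2:Add1,r3:8
  c8: -  regs: r0:36,r1:Mul2,r2:Add1,r3:8
  c9: CDB Add2=30  regs: r0:36,r1:Mul2,r2:Add1,r3:8
  c10: -  regs: r0:36,r1:Mul2,r2:Add1,r3:8
  c11: -  regs: r0:36,r1:Mul2,r2:Add1,r3:8
  c12: -  regs: r0:36,r1:Mul2,r2:Add1,r3:8
  c13: CDB Mul2=1080  regs: r0:36,r1:1080,r2:Add1,r3:8
  c14: -  regs: r0:36,r1:1080,r2:Add1,r3:8
  c15: -  regs: r0:36,r1:1080,r2:Add1,r3:8

STATUS = TAG Add1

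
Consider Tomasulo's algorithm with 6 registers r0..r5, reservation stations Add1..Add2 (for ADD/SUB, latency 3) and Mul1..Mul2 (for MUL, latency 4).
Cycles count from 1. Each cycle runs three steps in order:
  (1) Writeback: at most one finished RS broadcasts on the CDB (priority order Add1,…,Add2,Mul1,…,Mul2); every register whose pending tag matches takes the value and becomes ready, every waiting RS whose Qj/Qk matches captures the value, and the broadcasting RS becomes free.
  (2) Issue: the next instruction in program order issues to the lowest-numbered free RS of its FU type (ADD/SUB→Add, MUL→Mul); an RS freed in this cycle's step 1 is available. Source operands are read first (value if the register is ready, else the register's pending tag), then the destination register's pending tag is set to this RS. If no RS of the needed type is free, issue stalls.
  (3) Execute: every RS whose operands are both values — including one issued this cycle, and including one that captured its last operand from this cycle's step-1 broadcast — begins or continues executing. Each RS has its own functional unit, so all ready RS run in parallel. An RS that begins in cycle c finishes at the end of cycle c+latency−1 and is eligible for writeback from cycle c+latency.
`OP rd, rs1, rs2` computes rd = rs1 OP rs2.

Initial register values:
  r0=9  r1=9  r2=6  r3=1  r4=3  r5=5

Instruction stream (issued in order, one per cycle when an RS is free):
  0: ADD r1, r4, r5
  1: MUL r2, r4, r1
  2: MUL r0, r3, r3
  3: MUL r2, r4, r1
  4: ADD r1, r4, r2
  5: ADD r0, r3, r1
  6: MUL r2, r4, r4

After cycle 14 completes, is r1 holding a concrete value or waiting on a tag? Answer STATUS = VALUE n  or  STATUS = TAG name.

c1: issue ADD r1<-Add1 | r0:9,r1:Add1,r2:6,r3:1,r4:3,r5:5
c2: issue MUL r2<-Mul1 | r0:9,r1:Add1,r2:Mul1,r3:1,r4:3,r5:5
c3: issue MUL r0<-Mul2 | r0:Mul2,r1:Add1,r2:Mul1,r3:1,r4:3,r5:5
c4: CDB Add1=8; stall | r0:Mul2,r1:8,r2:Mul1,r3:1,r4:3,r5:5
c5: stall | r0:Mul2,r1:8,r2:Mul1,r3:1,r4:3,r5:5
c6: stall | r0:Mul2,r1:8,r2:Mul1,r3:1,r4:3,r5:5
c7: CDB Mul2=1; issue MUL r2<-Mul2 | r0:1,r1:8,r2:Mul2,r3:1,r4:3,r5:5
c8: CDB Mul1=24; issue ADD r1<-Add1 | r0:1,r1:Add1,r2:Mul2,r3:1,r4:3,r5:5
c9: issue ADD r0<-Add2 | r0:Add2,r1:Add1,r2:Mul2,r3:1,r4:3,r5:5
c10: issue MUL r2<-Mul1 | r0:Add2,r1:Add1,r2:Mul1,r3:1,r4:3,r5:5
c11: CDB Mul2=24 | r0:Add2,r1:Add1,r2:Mul1,r3:1,r4:3,r5:5
c12: - | r0:Add2,r1:Add1,r2:Mul1,r3:1,r4:3,r5:5
c13: - | r0:Add2,r1:Add1,r2:Mul1,r3:1,r4:3,r5:5
c14: CDB Add1=27 | r0:Add2,r1:27,r2:Mul1,r3:1,r4:3,r5:5

STATUS = VALUE 27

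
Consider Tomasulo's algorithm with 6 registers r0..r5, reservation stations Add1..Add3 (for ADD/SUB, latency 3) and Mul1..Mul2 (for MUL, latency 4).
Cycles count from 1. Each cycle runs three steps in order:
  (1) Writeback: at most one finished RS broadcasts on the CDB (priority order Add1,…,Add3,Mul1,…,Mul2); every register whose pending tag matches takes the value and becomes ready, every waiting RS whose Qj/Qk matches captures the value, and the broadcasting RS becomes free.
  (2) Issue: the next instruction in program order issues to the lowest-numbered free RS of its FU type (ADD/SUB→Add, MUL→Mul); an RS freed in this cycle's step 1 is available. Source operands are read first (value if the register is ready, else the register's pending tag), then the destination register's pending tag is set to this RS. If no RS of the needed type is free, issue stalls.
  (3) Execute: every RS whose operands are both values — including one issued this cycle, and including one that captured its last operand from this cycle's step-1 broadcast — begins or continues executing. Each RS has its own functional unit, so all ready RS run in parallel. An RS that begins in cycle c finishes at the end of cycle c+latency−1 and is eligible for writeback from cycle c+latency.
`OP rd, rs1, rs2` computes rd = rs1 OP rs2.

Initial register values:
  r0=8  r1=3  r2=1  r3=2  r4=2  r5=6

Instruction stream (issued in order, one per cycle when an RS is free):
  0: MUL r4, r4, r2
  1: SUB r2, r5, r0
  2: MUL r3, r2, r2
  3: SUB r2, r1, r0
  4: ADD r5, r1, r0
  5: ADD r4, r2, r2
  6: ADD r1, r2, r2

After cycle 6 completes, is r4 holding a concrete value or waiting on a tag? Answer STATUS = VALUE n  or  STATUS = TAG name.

cycle 1: issue MUL r4<-Mul1 // r0:8,r1:3,r2:1,r3:2,r4:Mul1,r5:6
cycle 2: issue SUB r2<-Add1 // r0:8,r1:3,r2:Add1,r3:2,r4:Mul1,r5:6
cycle 3: issue MUL r3<-Mul2 // r0:8,r1:3,r2:Add1,r3:Mul2,r4:Mul1,r5:6
cycle 4: issue SUB r2<-Add2 // r0:8,r1:3,r2:Add2,r3:Mul2,r4:Mul1,r5:6
cycle 5: CDB Add1=-2; issue ADD r5<-Add1 // r0:8,r1:3,r2:Add2,r3:Mul2,r4:Mul1,r5:Add1
cycle 6: CDB Mul1=2; issue ADD r4<-Add3 // r0:8,r1:3,r2:Add2,r3:Mul2,r4:Add3,r5:Add1

STATUS = TAG Add3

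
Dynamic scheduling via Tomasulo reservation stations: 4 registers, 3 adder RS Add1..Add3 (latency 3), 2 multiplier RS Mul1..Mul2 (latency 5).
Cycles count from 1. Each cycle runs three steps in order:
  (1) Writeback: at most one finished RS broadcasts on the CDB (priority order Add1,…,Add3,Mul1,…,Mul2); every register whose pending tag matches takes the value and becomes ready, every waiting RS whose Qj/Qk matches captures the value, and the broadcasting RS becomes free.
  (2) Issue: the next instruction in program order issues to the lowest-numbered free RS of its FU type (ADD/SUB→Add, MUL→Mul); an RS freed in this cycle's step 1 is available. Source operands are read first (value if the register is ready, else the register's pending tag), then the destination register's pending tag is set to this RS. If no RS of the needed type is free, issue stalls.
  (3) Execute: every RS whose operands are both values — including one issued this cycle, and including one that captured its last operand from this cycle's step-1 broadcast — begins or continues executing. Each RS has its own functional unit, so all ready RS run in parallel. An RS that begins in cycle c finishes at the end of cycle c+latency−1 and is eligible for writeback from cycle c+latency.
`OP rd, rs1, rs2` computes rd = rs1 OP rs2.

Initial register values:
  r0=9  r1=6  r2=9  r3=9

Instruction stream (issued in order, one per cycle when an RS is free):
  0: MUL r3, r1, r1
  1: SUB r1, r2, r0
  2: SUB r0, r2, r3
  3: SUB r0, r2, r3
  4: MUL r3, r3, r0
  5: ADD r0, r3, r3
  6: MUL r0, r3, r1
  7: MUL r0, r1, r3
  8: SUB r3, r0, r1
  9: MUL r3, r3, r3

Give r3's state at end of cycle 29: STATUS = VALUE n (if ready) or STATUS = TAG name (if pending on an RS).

cycle 1: issue MUL r3<-Mul1 // r0:9,r1:6,r2:9,r3:Mul1
cycle 2: issue SUB r1<-Add1 // r0:9,r1:Add1,r2:9,r3:Mul1
cycle 3: issue SUB r0<-Add2 // r0:Add2,r1:Add1,r2:9,r3:Mul1
cycle 4: issue SUB r0<-Add3 // r0:Add3,r1:Add1,r2:9,r3:Mul1
cycle 5: CDB Add1=0; issue MUL r3<-Mul2 // r0:Add3,r1:0,r2:9,r3:Mul2
cycle 6: CDB Mul1=36; issue ADD r0<-Add1 // r0:Add1,r1:0,r2:9,r3:Mul2
cycle 7: issue MUL r0<-Mul1 // r0:Mul1,r1:0,r2:9,r3:Mul2
cycle 8: stall // r0:Mul1,r1:0,r2:9,r3:Mul2
cycle 9: CDB Add2=-27; stall // r0:Mul1,r1:0,r2:9,r3:Mul2
cycle 10: CDB Add3=-27; stall // r0:Mul1,r1:0,r2:9,r3:Mul2
cycle 11: stall // r0:Mul1,r1:0,r2:9,r3:Mul2
cycle 12: stall // r0:Mul1,r1:0,r2:9,r3:Mul2
cycle 13: stall // r0:Mul1,r1:0,r2:9,r3:Mul2
cycle 14: stall // r0:Mul1,r1:0,r2:9,r3:Mul2
cycle 15: CDB Mul2=-972; issue MUL r0<-Mul2 // r0:Mul2,r1:0,r2:9,r3:-972
cycle 16: issue SUB r3<-Add2 // r0:Mul2,r1:0,r2:9,r3:Add2
cycle 17: stall // r0:Mul2,r1:0,r2:9,r3:Add2
cycle 18: CDB Add1=-1944; stall // r0:Mul2,r1:0,r2:9,r3:Add2
cycle 19: stall // r0:Mul2,r1:0,r2:9,r3:Add2
cycle 20: CDB Mul1=0; issue MUL r3<-Mul1 // r0:Mul2,r1:0,r2:9,r3:Mul1
cycle 21: CDB Mul2=0 // r0:0,r1:0,r2:9,r3:Mul1
cycle 22: - // r0:0,r1:0,r2:9,r3:Mul1
cycle 23: - // r0:0,r1:0,r2:9,r3:Mul1
cycle 24: CDB Add2=0 // r0:0,r1:0,r2:9,r3:Mul1
cycle 25: - // r0:0,r1:0,r2:9,r3:Mul1
cycle 26: - // r0:0,r1:0,r2:9,r3:Mul1
cycle 27: - // r0:0,r1:0,r2:9,r3:Mul1
cycle 28: - // r0:0,r1:0,r2:9,r3:Mul1
cycle 29: CDB Mul1=0 // r0:0,r1:0,r2:9,r3:0

STATUS = VALUE 0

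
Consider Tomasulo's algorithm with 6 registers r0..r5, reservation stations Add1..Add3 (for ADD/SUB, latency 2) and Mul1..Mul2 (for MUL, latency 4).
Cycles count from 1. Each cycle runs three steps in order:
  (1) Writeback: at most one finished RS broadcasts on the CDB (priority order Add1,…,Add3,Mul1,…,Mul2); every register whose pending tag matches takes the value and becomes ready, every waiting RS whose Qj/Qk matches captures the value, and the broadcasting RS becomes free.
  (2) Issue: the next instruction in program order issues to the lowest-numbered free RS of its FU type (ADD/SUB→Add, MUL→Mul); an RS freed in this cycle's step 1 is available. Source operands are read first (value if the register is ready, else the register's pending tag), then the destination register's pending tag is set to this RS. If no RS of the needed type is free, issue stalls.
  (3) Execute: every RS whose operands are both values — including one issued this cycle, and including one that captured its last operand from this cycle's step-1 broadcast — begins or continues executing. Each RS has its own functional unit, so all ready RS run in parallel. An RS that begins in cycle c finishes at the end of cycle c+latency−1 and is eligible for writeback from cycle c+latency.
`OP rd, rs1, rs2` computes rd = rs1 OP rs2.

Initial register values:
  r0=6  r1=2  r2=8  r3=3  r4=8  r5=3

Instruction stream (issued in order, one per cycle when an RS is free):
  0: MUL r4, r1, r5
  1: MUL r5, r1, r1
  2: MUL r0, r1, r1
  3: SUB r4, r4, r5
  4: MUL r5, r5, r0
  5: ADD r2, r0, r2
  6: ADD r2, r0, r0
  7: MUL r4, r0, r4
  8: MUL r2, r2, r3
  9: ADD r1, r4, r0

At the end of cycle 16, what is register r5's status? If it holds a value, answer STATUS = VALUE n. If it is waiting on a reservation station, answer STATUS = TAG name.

c1: issue MUL r4<-Mul1 | r0:6,r1:2,r2:8,r3:3,r4:Mul1,r5:3
c2: issue MUL r5<-Mul2 | r0:6,r1:2,r2:8,r3:3,r4:Mul1,r5:Mul2
c3: stall | r0:6,r1:2,r2:8,r3:3,r4:Mul1,r5:Mul2
c4: stall | r0:6,r1:2,r2:8,r3:3,r4:Mul1,r5:Mul2
c5: CDB Mul1=6; issue MUL r0<-Mul1 | r0:Mul1,r1:2,r2:8,r3:3,r4:6,r5:Mul2
c6: CDB Mul2=4; issue SUB r4<-Add1 | r0:Mul1,r1:2,r2:8,r3:3,r4:Add1,r5:4
c7: issue MUL r5<-Mul2 | r0:Mul1,r1:2,r2:8,r3:3,r4:Add1,r5:Mul2
c8: CDB Add1=2; issue ADD r2<-Add1 | r0:Mul1,r1:2,r2:Add1,r3:3,r4:2,r5:Mul2
c9: CDB Mul1=4; issue ADD r2<-Add2 | r0:4,r1:2,r2:Add2,r3:3,r4:2,r5:Mul2
c10: issue MUL r4<-Mul1 | r0:4,r1:2,r2:Add2,r3:3,r4:Mul1,r5:Mul2
c11: CDB Add1=12; stall | r0:4,r1:2,r2:Add2,r3:3,r4:Mul1,r5:Mul2
c12: CDB Add2=8; stall | r0:4,r1:2,r2:8,r3:3,r4:Mul1,r5:Mul2
c13: CDB Mul2=16; issue MUL r2<-Mul2 | r0:4,r1:2,r2:Mul2,r3:3,r4:Mul1,r5:16
c14: CDB Mul1=8; issue ADD r1<-Add1 | r0:4,r1:Add1,r2:Mul2,r3:3,r4:8,r5:16
c15: - | r0:4,r1:Add1,r2:Mul2,r3:3,r4:8,r5:16
c16: CDB Add1=12 | r0:4,r1:12,r2:Mul2,r3:3,r4:8,r5:16

STATUS = VALUE 16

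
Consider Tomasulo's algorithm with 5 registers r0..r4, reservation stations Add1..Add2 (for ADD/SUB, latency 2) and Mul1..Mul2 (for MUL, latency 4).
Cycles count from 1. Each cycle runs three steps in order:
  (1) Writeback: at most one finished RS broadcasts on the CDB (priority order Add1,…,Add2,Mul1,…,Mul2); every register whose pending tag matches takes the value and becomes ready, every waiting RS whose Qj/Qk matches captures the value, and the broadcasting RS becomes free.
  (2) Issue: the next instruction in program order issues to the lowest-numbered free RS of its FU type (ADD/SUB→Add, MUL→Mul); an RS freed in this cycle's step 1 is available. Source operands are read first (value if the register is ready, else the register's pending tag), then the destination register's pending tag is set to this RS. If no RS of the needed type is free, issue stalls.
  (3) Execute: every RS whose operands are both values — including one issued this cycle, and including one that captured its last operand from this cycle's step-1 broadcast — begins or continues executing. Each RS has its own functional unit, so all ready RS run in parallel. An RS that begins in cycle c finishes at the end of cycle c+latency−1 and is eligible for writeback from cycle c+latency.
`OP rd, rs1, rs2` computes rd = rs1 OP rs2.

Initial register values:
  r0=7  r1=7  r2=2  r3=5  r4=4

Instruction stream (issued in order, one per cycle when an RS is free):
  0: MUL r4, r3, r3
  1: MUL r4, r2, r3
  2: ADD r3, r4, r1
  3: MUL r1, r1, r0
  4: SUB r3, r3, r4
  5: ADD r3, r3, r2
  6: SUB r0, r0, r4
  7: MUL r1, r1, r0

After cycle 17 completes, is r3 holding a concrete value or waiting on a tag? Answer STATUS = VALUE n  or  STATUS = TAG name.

c1: issue MUL r4<-Mul1 | r0:7,r1:7,r2:2,r3:5,r4:Mul1
c2: issue MUL r4<-Mul2 | r0:7,r1:7,r2:2,r3:5,r4:Mul2
c3: issue ADD r3<-Add1 | r0:7,r1:7,r2:2,r3:Add1,r4:Mul2
c4: stall | r0:7,r1:7,r2:2,r3:Add1,r4:Mul2
c5: CDB Mul1=25; issue MUL r1<-Mul1 | r0:7,r1:Mul1,r2:2,r3:Add1,r4:Mul2
c6: CDB Mul2=10; issue SUB r3<-Add2 | r0:7,r1:Mul1,r2:2,r3:Add2,r4:10
c7: stall | r0:7,r1:Mul1,r2:2,r3:Add2,r4:10
c8: CDB Add1=17; issue ADD r3<-Add1 | r0:7,r1:Mul1,r2:2,r3:Add1,r4:10
c9: CDB Mul1=49; stall | r0:7,r1:49,r2:2,r3:Add1,r4:10
c10: CDB Add2=7; issue SUB r0<-Add2 | r0:Add2,r1:49,r2:2,r3:Add1,r4:10
c11: issue MUL r1<-Mul1 | r0:Add2,r1:Mul1,r2:2,r3:Add1,r4:10
c12: CDB Add1=9 | r0:Add2,r1:Mul1,r2:2,r3:9,r4:10
c13: CDB Add2=-3 | r0:-3,r1:Mul1,r2:2,r3:9,r4:10
c14: - | r0:-3,r1:Mul1,r2:2,r3:9,r4:10
c15: - | r0:-3,r1:Mul1,r2:2,r3:9,r4:10
c16: - | r0:-3,r1:Mul1,r2:2,r3:9,r4:10
c17: CDB Mul1=-147 | r0:-3,r1:-147,r2:2,r3:9,r4:10

STATUS = VALUE 9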